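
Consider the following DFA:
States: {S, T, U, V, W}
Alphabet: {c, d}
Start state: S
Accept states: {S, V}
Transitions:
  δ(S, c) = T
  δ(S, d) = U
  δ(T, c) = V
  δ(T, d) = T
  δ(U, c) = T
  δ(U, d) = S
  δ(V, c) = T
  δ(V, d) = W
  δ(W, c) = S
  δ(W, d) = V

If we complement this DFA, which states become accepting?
Complement accept states = All states \ Original accept states
= {S, T, U, V, W} \ {S, V}
{T, U, W}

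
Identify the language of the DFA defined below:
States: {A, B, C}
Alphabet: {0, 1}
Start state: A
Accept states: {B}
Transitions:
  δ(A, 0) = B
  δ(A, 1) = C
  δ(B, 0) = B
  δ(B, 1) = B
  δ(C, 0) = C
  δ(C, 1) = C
Testing a few strings:
  '10' → reject
  '0' → accept
  '001' → accept
  '1' → reject
State roles: A=no input read; B=started with 0; C=started with 1 (dead)
All binary strings starting with 0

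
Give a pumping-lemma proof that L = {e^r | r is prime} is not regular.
Assume L is regular with pumping length p. Idea: pumping by a suitable count produces a composite length.
Let q be a prime with q ≥ p and choose s = e^q ∈ L. By the pumping lemma, s = xyz with |xy| ≤ p, |y| = k ≥ 1. Take i = q+1: |xy^(q+1)z| = q + q·k = q(1+k). Since q ≥ 2 and 1+k ≥ 2, q(1+k) is composite, so xy^(q+1)z ∉ L.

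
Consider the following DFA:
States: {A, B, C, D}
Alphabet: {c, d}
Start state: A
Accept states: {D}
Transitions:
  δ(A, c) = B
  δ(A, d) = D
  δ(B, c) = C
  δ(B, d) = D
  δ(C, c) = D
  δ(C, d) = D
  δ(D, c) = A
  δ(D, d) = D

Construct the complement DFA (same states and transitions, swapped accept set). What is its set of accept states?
Complement accept states = All states \ Original accept states
= {A, B, C, D} \ {D}
{A, B, C}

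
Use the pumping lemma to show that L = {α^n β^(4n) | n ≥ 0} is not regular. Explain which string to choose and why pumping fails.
Assume L is regular with pumping length p. Idea: pumping the α-block breaks the 1:4 ratio.
Choose s = α^p β^(4p) (length 5p ≥ p). By the pumping lemma, s = xyz with |xy| ≤ p, |y| > 0, so y = α^k with k ≥ 1. Then xy²z = α^(p+k) β^(4p). For this to be in L we would need 4p = 4(p+k), i.e. 4k = 0, contradicting k ≥ 1. So xy²z ∉ L.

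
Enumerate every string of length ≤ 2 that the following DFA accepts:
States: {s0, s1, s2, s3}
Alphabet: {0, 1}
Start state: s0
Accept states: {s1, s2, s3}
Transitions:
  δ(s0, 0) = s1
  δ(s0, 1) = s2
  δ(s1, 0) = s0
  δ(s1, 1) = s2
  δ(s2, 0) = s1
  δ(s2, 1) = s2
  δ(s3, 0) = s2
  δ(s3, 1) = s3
0, 1, 01, 10, 11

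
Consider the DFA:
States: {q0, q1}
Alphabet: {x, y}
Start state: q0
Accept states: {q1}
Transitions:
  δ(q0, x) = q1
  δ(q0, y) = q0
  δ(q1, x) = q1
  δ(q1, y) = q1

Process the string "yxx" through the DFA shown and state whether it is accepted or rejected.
Processing string "yxx":
  q0 --y--> q0
  q0 --x--> q1
  q1 --x--> q1
Final state: q1
Accept states: {q1}
Yes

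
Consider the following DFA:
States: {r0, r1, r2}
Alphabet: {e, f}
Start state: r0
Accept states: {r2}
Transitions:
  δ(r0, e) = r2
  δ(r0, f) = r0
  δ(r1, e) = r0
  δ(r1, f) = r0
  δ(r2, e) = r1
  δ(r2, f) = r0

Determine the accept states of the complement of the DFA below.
Complement accept states = All states \ Original accept states
= {r0, r1, r2} \ {r2}
{r0, r1}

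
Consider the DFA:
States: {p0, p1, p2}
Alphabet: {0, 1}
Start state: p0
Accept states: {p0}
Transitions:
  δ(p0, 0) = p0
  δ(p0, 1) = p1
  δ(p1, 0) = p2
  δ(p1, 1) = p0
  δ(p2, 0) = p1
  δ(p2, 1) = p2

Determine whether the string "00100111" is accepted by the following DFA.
Processing string "00100111":
  p0 --0--> p0
  p0 --0--> p0
  p0 --1--> p1
  p1 --0--> p2
  p2 --0--> p1
  p1 --1--> p0
  p0 --1--> p1
  p1 --1--> p0
Final state: p0
Accept states: {p0}
Yes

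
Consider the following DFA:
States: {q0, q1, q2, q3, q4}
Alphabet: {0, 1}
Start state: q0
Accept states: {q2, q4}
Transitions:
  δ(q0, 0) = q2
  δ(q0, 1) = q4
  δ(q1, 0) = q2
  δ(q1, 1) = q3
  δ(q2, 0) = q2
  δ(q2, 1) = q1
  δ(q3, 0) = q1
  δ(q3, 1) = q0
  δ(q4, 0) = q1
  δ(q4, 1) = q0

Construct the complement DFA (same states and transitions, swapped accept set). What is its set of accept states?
Complement accept states = All states \ Original accept states
= {q0, q1, q2, q3, q4} \ {q2, q4}
{q0, q1, q3}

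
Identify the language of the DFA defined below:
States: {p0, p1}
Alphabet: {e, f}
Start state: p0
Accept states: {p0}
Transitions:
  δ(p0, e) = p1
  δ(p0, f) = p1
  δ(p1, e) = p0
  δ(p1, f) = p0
Testing a few strings:
  'ef' → accept
  'e' → reject
  'fff' → reject
  'ee' → accept
State roles: p0=even length so far; p1=odd length so far
All strings over {e,f} of even length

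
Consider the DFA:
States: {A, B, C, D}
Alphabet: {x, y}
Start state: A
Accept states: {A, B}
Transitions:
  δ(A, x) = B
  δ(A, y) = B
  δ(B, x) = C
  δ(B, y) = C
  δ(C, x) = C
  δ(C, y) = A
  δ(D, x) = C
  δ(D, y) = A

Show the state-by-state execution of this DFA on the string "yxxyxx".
read 'y': A → B
  read 'x': B → C
  read 'x': C → C
  read 'y': C → A
  read 'x': A → B
  read 'x': B → C
A -> B -> C -> C -> A -> B -> C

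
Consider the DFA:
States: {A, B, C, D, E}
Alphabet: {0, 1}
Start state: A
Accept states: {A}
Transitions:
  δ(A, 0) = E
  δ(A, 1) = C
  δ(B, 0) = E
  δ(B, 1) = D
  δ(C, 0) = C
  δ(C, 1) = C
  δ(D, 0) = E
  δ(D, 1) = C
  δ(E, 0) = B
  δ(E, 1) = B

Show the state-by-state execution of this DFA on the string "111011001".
read '1': A → C
  read '1': C → C
  read '1': C → C
  read '0': C → C
  read '1': C → C
  read '1': C → C
  read '0': C → C
  read '0': C → C
  read '1': C → C
A -> C -> C -> C -> C -> C -> C -> C -> C -> C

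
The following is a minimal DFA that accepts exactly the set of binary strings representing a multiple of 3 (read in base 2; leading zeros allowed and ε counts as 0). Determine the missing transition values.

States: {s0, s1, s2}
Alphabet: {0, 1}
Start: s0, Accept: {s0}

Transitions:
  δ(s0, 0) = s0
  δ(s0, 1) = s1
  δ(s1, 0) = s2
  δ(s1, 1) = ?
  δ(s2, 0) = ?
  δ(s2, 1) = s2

From the language and accept set, identify what each state tracks — s0: value ≡ 0 (mod 3); s1: value ≡ 1 (mod 3); s2: value ≡ 2 (mod 3).
Each missing δ(q, a) is the state matching the new tracked value after reading a.
δ(s1, 1) = s0; δ(s2, 0) = s1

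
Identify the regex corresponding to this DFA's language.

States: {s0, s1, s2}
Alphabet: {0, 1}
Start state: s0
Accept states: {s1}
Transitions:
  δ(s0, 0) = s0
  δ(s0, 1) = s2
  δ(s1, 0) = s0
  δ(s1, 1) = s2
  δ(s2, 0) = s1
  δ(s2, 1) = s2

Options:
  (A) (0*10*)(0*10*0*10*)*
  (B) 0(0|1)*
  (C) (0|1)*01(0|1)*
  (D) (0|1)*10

Check each option against the DFA on short strings; one disagreement eliminates an option:
  (A) (0*10*)(0*10*0*10*)*: on '1' the DFA goes s0 → s2 and rejects (s2 ∉ Accept), but the regex matches it → eliminate
  (B) 0(0|1)*: on '0' the DFA goes s0 → s0 and rejects (s0 ∉ Accept), but the regex matches it → eliminate
  (C) (0|1)*01(0|1)*: on '01' the DFA goes s0 → s0 → s2 and rejects (s2 ∉ Accept), but the regex matches it → eliminate
  (D) (0|1)*10: agrees with the DFA on every string of length ≤ 6
Only (D) is consistent with the DFA.
(D) (0|1)*10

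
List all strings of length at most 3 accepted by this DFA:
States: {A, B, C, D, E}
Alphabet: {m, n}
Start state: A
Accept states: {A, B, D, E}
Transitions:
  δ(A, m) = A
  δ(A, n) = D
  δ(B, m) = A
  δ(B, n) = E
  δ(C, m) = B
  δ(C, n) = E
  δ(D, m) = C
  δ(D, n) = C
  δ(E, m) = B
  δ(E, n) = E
ε, m, n, mm, mn, mmm, mmn, nmm, nmn, nnm, nnn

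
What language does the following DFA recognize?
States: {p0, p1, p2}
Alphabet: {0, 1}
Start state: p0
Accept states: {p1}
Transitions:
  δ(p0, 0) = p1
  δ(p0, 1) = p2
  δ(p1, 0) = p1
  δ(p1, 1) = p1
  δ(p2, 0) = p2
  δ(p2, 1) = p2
Testing a few strings:
  '0' → accept
  '101' → reject
  '00' → accept
  '100' → reject
State roles: p0=no input read; p1=started with 0; p2=started with 1 (dead)
All binary strings starting with 0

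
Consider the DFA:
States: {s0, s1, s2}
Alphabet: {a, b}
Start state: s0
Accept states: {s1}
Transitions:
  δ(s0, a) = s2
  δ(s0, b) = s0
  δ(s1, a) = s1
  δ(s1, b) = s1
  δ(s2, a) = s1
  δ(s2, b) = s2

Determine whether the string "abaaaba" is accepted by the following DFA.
Processing string "abaaaba":
  s0 --a--> s2
  s2 --b--> s2
  s2 --a--> s1
  s1 --a--> s1
  s1 --a--> s1
  s1 --b--> s1
  s1 --a--> s1
Final state: s1
Accept states: {s1}
Yes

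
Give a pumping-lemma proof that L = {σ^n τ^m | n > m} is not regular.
Assume L is regular with pumping length p. Idea: pumping down the σ-block drops the σ-count to at most the τ-count.
Choose s = σ^(p+1) τ^p ∈ L (|s| = 2p+1 ≥ p). By the pumping lemma, s = xyz with |xy| ≤ p, |y| > 0, so y = σ^k with k ≥ 1. Take i = 0: xz = σ^(p+1−k) τ^p. Since k ≥ 1, p+1−k ≤ p, so the number of σ's is no longer strictly greater than the number of τ's, hence xz ∉ L.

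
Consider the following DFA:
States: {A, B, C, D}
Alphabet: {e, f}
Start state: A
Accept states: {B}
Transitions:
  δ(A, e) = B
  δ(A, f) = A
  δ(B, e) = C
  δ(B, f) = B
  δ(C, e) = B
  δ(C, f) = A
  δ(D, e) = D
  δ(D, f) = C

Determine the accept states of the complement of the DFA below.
Complement accept states = All states \ Original accept states
= {A, B, C, D} \ {B}
{A, C, D}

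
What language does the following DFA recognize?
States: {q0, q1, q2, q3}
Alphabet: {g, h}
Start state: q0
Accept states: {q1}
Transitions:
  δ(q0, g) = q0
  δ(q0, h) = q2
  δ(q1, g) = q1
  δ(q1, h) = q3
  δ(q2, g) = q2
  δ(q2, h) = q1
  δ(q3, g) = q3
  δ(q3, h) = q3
Testing a few strings:
  'gg' → reject
  'h' → reject
  'hghh' → reject
  'hg' → reject
State roles: q0=zero h's; q1=two h's; q2=one h; q3=≥ three h's (dead)
All strings over {g,h} containing exactly two h's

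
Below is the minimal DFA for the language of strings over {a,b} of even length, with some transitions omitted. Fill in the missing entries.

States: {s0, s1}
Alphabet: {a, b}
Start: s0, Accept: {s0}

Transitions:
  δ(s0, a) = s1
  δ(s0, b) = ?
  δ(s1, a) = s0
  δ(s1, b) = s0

From the language and accept set, identify what each state tracks — s0: even length so far; s1: odd length so far.
Each missing δ(q, a) is the state matching the new tracked value after reading a.
δ(s0, b) = s1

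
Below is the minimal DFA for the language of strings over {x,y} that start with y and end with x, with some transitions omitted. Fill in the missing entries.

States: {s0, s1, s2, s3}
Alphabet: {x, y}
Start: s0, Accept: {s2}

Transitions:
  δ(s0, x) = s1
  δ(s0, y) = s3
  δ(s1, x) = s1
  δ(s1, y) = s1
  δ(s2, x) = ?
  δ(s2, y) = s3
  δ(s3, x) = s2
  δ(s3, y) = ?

From the language and accept set, identify what each state tracks — s0: no input read; s1: started with x (dead); s2: started with y, last symbol x; s3: started with y, last symbol y.
Each missing δ(q, a) is the state matching the new tracked value after reading a.
δ(s2, x) = s2; δ(s3, y) = s3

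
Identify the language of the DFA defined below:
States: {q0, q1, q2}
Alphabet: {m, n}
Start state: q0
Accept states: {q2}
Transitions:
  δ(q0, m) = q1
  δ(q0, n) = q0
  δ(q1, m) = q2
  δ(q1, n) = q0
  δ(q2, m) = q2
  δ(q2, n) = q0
Testing a few strings:
  'mn' → reject
  'n' → reject
  'nm' → reject
  'nmm' → accept
State roles: q0=last symbol not m; q1=one trailing m; q2=two trailing m's
All strings over {m,n} ending with mm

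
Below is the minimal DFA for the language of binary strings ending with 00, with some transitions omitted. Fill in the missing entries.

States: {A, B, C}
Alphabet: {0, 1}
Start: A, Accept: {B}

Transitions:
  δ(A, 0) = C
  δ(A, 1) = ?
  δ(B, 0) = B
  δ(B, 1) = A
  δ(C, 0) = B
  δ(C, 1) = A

From the language and accept set, identify what each state tracks — A: last symbol not 0; B: two trailing 0's; C: one trailing 0.
Each missing δ(q, a) is the state matching the new tracked value after reading a.
δ(A, 1) = A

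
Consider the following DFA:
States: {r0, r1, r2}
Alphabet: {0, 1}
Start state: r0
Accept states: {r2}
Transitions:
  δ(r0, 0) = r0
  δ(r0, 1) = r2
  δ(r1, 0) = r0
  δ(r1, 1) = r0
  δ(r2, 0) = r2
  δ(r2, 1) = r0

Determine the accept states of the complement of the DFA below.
Complement accept states = All states \ Original accept states
= {r0, r1, r2} \ {r2}
{r0, r1}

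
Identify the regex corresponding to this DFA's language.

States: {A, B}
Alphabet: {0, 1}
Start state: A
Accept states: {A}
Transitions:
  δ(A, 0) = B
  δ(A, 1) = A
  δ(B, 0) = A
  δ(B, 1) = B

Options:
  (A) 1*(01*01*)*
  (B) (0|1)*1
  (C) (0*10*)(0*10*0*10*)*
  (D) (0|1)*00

Check each option against the DFA on short strings; one disagreement eliminates an option:
  (A) 1*(01*01*)*: agrees with the DFA on every string of length ≤ 6
  (B) (0|1)*1: on ε the DFA stays in A and accepts (A ∈ Accept), but the regex does not match it → eliminate
  (C) (0*10*)(0*10*0*10*)*: on ε the DFA stays in A and accepts (A ∈ Accept), but the regex does not match it → eliminate
  (D) (0|1)*00: on ε the DFA stays in A and accepts (A ∈ Accept), but the regex does not match it → eliminate
Only (A) is consistent with the DFA.
(A) 1*(01*01*)*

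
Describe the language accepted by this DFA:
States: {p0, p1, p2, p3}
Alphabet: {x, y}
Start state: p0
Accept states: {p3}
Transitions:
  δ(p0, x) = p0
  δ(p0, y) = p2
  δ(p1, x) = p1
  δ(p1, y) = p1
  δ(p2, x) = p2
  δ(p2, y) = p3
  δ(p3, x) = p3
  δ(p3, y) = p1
Testing a few strings:
  'x' → reject
  'xy' → reject
  'yxxy' → accept
  'yyy' → reject
State roles: p0=zero y's; p1=≥ three y's (dead); p2=one y; p3=two y's
All strings over {x,y} containing exactly two y's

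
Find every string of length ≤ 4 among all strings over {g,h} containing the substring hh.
hh, ghh, hhg, hhh, gghh, ghhg, ghhh, hghh, hhgg, hhgh, hhhg, hhhh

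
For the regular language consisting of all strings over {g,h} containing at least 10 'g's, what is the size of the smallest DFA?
By Myhill–Nerode, count the distinguishable equivalence classes: 11 classes — having seen 0, 1, …, 9, or ≥10 copies of 'g'; any two classes i < j (j ≤ 10) are distinguished by the string g^(10−j), which takes class j to 10 copies (accepted) but leaves class i below 10 (rejected).
11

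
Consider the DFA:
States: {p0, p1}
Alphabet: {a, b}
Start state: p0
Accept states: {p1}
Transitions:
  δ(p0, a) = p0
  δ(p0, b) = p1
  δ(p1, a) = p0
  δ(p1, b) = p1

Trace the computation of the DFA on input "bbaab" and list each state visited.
read 'b': p0 → p1
  read 'b': p1 → p1
  read 'a': p1 → p0
  read 'a': p0 → p0
  read 'b': p0 → p1
p0 -> p1 -> p1 -> p0 -> p0 -> p1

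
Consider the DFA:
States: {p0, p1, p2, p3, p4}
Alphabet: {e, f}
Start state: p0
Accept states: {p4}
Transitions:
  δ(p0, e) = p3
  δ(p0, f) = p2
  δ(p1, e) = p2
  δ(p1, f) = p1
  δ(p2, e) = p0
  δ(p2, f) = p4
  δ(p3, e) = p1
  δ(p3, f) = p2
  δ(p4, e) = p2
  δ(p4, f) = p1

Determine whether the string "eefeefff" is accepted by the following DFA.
Processing string "eefeefff":
  p0 --e--> p3
  p3 --e--> p1
  p1 --f--> p1
  p1 --e--> p2
  p2 --e--> p0
  p0 --f--> p2
  p2 --f--> p4
  p4 --f--> p1
Final state: p1
Accept states: {p4}
No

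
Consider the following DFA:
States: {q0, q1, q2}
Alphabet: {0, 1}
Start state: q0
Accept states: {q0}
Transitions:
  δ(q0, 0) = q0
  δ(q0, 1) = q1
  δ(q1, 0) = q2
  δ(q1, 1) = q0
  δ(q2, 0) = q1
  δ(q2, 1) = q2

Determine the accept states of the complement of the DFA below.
Complement accept states = All states \ Original accept states
= {q0, q1, q2} \ {q0}
{q1, q2}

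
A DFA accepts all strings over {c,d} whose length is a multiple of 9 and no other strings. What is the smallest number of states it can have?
By Myhill–Nerode, count the distinguishable equivalence classes: 9 classes — one per residue of the length mod 9; class i is distinguished from class j by any string of length (9 − i) mod 9.
9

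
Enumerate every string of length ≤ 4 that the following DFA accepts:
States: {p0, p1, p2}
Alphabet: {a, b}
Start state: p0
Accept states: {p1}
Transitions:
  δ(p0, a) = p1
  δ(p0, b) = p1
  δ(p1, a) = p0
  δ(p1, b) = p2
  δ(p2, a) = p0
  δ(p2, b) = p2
a, b, aaa, aab, baa, bab, abaa, abab, bbaa, bbab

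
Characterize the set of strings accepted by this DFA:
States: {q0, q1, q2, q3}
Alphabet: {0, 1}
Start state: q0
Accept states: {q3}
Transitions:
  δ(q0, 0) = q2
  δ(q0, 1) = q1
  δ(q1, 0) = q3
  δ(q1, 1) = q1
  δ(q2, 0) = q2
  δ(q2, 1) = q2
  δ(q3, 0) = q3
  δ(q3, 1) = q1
Testing a few strings:
  '10' → accept
  '1000' → accept
  '11' → reject
  '101' → reject
State roles: q0=no input read; q1=started with 1, last symbol 1; q2=started with 0 (dead); q3=started with 1, last symbol 0
All binary strings that start with 1 and end with 0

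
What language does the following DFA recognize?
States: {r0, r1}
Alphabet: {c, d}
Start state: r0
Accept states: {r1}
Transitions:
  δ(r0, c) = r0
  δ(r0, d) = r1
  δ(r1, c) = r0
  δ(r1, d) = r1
Testing a few strings:
  'd' → accept
  'cdc' → reject
  'c' → reject
  'dcd' → accept
State roles: r0=last symbol not d; r1=last symbol is d
All strings over {c,d} ending with d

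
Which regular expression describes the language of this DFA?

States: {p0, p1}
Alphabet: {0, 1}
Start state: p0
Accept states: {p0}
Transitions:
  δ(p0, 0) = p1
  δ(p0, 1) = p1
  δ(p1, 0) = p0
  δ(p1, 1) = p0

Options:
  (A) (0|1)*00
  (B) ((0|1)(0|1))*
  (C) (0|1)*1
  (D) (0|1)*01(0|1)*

Check each option against the DFA on short strings; one disagreement eliminates an option:
  (A) (0|1)*00: on ε the DFA stays in p0 and accepts (p0 ∈ Accept), but the regex does not match it → eliminate
  (B) ((0|1)(0|1))*: agrees with the DFA on every string of length ≤ 6
  (C) (0|1)*1: on ε the DFA stays in p0 and accepts (p0 ∈ Accept), but the regex does not match it → eliminate
  (D) (0|1)*01(0|1)*: on ε the DFA stays in p0 and accepts (p0 ∈ Accept), but the regex does not match it → eliminate
Only (B) is consistent with the DFA.
(B) ((0|1)(0|1))*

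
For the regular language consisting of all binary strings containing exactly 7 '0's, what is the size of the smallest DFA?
By Myhill–Nerode, count the distinguishable equivalence classes: 9 classes — having seen 0, 1, …, 7, or >7 copies of '0'; the count-7 class is the only accepting one and >7 is dead.
9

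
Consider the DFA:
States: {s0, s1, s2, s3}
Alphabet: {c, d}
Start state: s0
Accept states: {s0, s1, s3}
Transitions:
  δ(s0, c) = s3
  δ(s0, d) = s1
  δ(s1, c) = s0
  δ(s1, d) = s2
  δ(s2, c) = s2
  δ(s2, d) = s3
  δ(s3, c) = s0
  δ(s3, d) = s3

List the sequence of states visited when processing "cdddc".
read 'c': s0 → s3
  read 'd': s3 → s3
  read 'd': s3 → s3
  read 'd': s3 → s3
  read 'c': s3 → s0
s0 -> s3 -> s3 -> s3 -> s3 -> s0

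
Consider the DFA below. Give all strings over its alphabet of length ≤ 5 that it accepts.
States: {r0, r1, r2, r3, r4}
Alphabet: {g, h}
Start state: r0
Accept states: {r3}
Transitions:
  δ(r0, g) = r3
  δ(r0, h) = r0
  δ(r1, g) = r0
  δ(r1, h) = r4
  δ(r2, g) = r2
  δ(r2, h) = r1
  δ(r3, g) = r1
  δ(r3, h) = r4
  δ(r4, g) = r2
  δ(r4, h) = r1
g, hg, hhg, gggg, hhhg, ggghg, ghhgg, hgggg, hhhhg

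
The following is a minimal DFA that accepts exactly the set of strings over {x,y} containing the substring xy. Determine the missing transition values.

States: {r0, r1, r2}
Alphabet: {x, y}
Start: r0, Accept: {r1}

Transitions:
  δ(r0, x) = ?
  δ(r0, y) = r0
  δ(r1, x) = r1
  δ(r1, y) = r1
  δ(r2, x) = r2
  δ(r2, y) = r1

From the language and accept set, identify what each state tracks — r0: no x seen yet; r1: substring xy seen; r2: seen a x, waiting for y.
Each missing δ(q, a) is the state matching the new tracked value after reading a.
δ(r0, x) = r2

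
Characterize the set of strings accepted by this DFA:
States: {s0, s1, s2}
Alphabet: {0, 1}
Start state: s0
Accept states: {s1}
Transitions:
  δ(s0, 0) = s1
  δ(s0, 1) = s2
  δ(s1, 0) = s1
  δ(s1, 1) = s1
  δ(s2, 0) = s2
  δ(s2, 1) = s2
Testing a few strings:
  '01' → accept
  '00' → accept
  '11' → reject
  '011' → accept
State roles: s0=no input read; s1=started with 0; s2=started with 1 (dead)
All binary strings starting with 0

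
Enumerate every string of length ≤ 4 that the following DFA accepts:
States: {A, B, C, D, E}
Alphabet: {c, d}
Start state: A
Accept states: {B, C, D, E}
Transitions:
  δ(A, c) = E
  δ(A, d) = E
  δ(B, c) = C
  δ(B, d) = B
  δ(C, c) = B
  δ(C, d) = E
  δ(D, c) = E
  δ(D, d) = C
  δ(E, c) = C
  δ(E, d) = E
c, d, cc, cd, dc, dd, ccc, ccd, cdc, cdd, dcc, dcd, ddc, ddd, cccc, cccd, ccdc, ccdd, cdcc, cdcd, cddc, cddd, dccc, dccd, dcdc, dcdd, ddcc, ddcd, dddc, dddd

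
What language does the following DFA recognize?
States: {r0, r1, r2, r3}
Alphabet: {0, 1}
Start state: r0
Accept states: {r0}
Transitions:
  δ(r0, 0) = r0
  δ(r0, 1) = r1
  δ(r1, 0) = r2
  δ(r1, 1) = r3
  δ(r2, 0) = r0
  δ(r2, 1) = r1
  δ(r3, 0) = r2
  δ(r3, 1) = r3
Testing a few strings:
  '000' → accept
  '1' → reject
  '011' → reject
  '10' → reject
State roles: r0=value ≡ 0 (mod 4); r1=value ≡ 1 (mod 4); r2=value ≡ 2 (mod 4); r3=value ≡ 3 (mod 4)
All binary strings representing a multiple of 4 (read in base 2; leading zeros allowed and ε counts as 0)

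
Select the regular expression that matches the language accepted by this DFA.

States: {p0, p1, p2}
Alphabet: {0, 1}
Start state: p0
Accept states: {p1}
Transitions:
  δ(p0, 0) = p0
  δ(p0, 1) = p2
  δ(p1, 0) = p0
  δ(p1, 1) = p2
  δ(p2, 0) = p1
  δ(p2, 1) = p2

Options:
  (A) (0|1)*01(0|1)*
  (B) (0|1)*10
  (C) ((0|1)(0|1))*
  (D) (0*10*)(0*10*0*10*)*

Check each option against the DFA on short strings; one disagreement eliminates an option:
  (A) (0|1)*01(0|1)*: on '01' the DFA goes p0 → p0 → p2 and rejects (p2 ∉ Accept), but the regex matches it → eliminate
  (B) (0|1)*10: agrees with the DFA on every string of length ≤ 6
  (C) ((0|1)(0|1))*: on ε the DFA stays in p0 and rejects (p0 ∉ Accept), but the regex matches it → eliminate
  (D) (0*10*)(0*10*0*10*)*: on '1' the DFA goes p0 → p2 and rejects (p2 ∉ Accept), but the regex matches it → eliminate
Only (B) is consistent with the DFA.
(B) (0|1)*10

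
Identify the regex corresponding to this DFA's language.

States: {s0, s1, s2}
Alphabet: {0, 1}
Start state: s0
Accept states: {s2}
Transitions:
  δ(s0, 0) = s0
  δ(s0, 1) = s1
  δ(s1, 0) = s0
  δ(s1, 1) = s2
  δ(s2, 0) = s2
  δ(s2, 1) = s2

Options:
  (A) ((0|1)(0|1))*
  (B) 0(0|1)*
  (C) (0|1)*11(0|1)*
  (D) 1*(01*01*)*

Check each option against the DFA on short strings; one disagreement eliminates an option:
  (A) ((0|1)(0|1))*: on ε the DFA stays in s0 and rejects (s0 ∉ Accept), but the regex matches it → eliminate
  (B) 0(0|1)*: on '0' the DFA goes s0 → s0 and rejects (s0 ∉ Accept), but the regex matches it → eliminate
  (C) (0|1)*11(0|1)*: agrees with the DFA on every string of length ≤ 6
  (D) 1*(01*01*)*: on ε the DFA stays in s0 and rejects (s0 ∉ Accept), but the regex matches it → eliminate
Only (C) is consistent with the DFA.
(C) (0|1)*11(0|1)*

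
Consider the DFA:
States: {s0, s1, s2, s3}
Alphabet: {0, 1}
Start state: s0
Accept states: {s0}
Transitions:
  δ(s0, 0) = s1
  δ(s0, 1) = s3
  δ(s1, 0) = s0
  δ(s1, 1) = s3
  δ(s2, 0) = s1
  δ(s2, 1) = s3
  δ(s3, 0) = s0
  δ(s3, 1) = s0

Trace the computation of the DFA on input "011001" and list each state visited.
read '0': s0 → s1
  read '1': s1 → s3
  read '1': s3 → s0
  read '0': s0 → s1
  read '0': s1 → s0
  read '1': s0 → s3
s0 -> s1 -> s3 -> s0 -> s1 -> s0 -> s3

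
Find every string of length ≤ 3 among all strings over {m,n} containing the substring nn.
nn, mnn, nnm, nnn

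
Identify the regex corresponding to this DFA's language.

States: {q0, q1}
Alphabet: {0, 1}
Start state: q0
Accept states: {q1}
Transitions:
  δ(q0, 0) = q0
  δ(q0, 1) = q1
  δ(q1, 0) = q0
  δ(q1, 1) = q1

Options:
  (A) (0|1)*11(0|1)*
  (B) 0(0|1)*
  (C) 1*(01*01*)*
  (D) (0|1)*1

Check each option against the DFA on short strings; one disagreement eliminates an option:
  (A) (0|1)*11(0|1)*: on '1' the DFA goes q0 → q1 and accepts (q1 ∈ Accept), but the regex does not match it → eliminate
  (B) 0(0|1)*: on '0' the DFA goes q0 → q0 and rejects (q0 ∉ Accept), but the regex matches it → eliminate
  (C) 1*(01*01*)*: on ε the DFA stays in q0 and rejects (q0 ∉ Accept), but the regex matches it → eliminate
  (D) (0|1)*1: agrees with the DFA on every string of length ≤ 6
Only (D) is consistent with the DFA.
(D) (0|1)*1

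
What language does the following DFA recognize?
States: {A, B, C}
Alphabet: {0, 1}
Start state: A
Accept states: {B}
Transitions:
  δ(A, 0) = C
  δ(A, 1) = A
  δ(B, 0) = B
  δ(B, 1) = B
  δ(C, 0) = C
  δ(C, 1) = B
Testing a few strings:
  '011' → accept
  '1' → reject
  '0' → reject
  '010' → accept
State roles: A=no 0 seen yet; B=substring 01 seen; C=seen a 0, waiting for 1
All binary strings containing the substring 01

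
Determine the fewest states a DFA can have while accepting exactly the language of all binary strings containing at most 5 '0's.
By Myhill–Nerode, count the distinguishable equivalence classes: 7 classes — having seen 0, 1, …, 5, or >5 copies of '0'; counts 0 through 5 are accepting and >5 is dead.
7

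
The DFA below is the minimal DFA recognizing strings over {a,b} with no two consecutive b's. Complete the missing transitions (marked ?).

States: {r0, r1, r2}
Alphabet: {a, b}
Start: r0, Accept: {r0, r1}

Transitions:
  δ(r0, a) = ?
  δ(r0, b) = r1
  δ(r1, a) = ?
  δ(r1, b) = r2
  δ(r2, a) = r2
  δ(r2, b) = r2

From the language and accept set, identify what each state tracks — r0: last symbol not b (ok); r1: last symbol b (ok); r2: saw bb (dead).
Each missing δ(q, a) is the state matching the new tracked value after reading a.
δ(r0, a) = r0; δ(r1, a) = r0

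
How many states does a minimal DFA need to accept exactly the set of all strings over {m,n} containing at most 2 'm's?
By Myhill–Nerode, count the distinguishable equivalence classes: 4 classes — having seen 0, 1, 2, or >2 copies of 'm'; counts 0 through 2 are accepting and >2 is dead.
4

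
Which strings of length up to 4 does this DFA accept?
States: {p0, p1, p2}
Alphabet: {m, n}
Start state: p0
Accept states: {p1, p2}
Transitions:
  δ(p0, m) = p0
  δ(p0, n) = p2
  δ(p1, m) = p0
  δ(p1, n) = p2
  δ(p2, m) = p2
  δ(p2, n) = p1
n, mn, nm, nn, mmn, mnm, mnn, nmm, nmn, nnn, mmmn, mmnm, mmnn, mnmm, mnmn, mnnn, nmmm, nmmn, nmnn, nnmn, nnnm, nnnn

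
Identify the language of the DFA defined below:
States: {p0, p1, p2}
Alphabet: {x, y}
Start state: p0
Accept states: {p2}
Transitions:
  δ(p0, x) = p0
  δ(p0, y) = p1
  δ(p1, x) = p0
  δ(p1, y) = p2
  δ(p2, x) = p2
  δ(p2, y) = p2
Testing a few strings:
  'yx' → reject
  'y' → reject
  'x' → reject
  'yyx' → accept
State roles: p0=no progress toward yy; p1=one trailing y; p2=substring yy seen
All strings over {x,y} containing the substring yy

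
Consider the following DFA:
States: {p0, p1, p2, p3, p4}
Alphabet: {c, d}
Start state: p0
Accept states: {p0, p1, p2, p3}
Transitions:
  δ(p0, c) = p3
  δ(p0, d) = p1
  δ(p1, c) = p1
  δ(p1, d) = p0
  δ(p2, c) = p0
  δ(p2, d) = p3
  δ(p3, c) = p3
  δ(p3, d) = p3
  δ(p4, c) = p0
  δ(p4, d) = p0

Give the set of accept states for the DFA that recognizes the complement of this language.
Complement accept states = All states \ Original accept states
= {p0, p1, p2, p3, p4} \ {p0, p1, p2, p3}
{p4}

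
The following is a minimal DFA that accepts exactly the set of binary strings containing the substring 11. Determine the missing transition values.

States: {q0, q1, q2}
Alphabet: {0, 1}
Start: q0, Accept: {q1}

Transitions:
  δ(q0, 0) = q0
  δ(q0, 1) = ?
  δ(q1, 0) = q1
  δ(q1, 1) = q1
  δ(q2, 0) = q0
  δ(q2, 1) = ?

From the language and accept set, identify what each state tracks — q0: no progress toward 11; q1: substring 11 seen; q2: one trailing 1.
Each missing δ(q, a) is the state matching the new tracked value after reading a.
δ(q0, 1) = q2; δ(q2, 1) = q1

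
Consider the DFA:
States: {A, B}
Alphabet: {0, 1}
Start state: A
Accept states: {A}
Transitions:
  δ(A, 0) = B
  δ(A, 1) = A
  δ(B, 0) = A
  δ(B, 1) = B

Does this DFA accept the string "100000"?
Processing string "100000":
  A --1--> A
  A --0--> B
  B --0--> A
  A --0--> B
  B --0--> A
  A --0--> B
Final state: B
Accept states: {A}
No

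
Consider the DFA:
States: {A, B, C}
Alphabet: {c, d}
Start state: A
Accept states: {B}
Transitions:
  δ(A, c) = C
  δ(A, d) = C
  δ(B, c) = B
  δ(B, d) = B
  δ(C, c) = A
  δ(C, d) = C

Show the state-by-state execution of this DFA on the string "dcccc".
read 'd': A → C
  read 'c': C → A
  read 'c': A → C
  read 'c': C → A
  read 'c': A → C
A -> C -> A -> C -> A -> C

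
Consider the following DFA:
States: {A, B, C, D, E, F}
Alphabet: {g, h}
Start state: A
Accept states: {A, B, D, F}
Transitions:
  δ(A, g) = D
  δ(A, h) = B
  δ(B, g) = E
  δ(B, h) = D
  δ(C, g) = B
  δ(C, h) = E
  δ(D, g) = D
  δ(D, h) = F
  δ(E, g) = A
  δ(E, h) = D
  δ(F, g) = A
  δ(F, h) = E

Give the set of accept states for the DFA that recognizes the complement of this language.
Complement accept states = All states \ Original accept states
= {A, B, C, D, E, F} \ {A, B, D, F}
{C, E}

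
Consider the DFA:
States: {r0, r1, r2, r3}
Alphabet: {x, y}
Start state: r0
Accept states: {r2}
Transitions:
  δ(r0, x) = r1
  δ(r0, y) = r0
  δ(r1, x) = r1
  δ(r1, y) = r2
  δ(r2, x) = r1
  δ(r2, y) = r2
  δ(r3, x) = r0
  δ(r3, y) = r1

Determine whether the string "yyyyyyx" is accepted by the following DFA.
Processing string "yyyyyyx":
  r0 --y--> r0
  r0 --y--> r0
  r0 --y--> r0
  r0 --y--> r0
  r0 --y--> r0
  r0 --y--> r0
  r0 --x--> r1
Final state: r1
Accept states: {r2}
No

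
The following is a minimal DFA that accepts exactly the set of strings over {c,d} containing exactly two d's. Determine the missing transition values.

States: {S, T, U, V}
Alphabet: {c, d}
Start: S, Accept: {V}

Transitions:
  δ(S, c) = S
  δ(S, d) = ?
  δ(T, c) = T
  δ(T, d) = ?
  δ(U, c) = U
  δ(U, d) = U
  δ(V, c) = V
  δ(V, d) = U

From the language and accept set, identify what each state tracks — S: zero d's; T: one d; U: ≥ three d's (dead); V: two d's.
Each missing δ(q, a) is the state matching the new tracked value after reading a.
δ(S, d) = T; δ(T, d) = V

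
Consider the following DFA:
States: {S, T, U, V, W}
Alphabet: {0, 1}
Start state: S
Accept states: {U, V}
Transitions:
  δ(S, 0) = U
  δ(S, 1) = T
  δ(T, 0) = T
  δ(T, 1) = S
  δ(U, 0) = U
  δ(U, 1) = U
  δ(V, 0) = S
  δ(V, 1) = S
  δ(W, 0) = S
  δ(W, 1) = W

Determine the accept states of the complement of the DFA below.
Complement accept states = All states \ Original accept states
= {S, T, U, V, W} \ {U, V}
{S, T, W}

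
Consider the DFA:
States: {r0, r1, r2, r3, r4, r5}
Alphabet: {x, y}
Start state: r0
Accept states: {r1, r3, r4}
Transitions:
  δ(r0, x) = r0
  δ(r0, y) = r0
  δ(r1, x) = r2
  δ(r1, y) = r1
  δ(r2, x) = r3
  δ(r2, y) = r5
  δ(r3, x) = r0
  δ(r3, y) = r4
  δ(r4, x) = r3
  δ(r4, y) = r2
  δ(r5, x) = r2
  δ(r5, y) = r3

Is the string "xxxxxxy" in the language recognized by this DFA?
Processing string "xxxxxxy":
  r0 --x--> r0
  r0 --x--> r0
  r0 --x--> r0
  r0 --x--> r0
  r0 --x--> r0
  r0 --x--> r0
  r0 --y--> r0
Final state: r0
Accept states: {r1, r3, r4}
No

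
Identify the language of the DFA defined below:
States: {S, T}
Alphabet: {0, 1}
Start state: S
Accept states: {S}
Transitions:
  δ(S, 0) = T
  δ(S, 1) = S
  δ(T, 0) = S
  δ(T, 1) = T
Testing a few strings:
  '0' → reject
  '00' → accept
  '01' → reject
  '1' → accept
State roles: S=even number of 0's so far; T=odd number of 0's so far
All binary strings with an even number of 0's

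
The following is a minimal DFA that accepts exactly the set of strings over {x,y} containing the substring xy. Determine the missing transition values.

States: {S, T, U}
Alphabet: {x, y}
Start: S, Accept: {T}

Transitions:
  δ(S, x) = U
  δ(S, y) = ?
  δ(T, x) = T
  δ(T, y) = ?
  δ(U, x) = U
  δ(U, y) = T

From the language and accept set, identify what each state tracks — S: no x seen yet; T: substring xy seen; U: seen a x, waiting for y.
Each missing δ(q, a) is the state matching the new tracked value after reading a.
δ(S, y) = S; δ(T, y) = T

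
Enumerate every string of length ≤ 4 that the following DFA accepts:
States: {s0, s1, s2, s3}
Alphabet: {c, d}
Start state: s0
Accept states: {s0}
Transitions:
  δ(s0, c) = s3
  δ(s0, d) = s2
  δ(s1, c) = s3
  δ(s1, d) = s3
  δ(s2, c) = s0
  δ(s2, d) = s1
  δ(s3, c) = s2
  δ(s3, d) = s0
ε, cd, dc, ccc, cdcd, cddc, dccd, dcdc, ddcd, dddd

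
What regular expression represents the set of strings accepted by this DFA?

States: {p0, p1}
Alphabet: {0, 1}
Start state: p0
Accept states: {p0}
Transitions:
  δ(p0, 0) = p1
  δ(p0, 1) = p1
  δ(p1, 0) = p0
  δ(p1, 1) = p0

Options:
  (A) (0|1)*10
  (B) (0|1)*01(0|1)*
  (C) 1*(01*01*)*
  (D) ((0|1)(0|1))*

Check each option against the DFA on short strings; one disagreement eliminates an option:
  (A) (0|1)*10: on ε the DFA stays in p0 and accepts (p0 ∈ Accept), but the regex does not match it → eliminate
  (B) (0|1)*01(0|1)*: on ε the DFA stays in p0 and accepts (p0 ∈ Accept), but the regex does not match it → eliminate
  (C) 1*(01*01*)*: on '1' the DFA goes p0 → p1 and rejects (p1 ∉ Accept), but the regex matches it → eliminate
  (D) ((0|1)(0|1))*: agrees with the DFA on every string of length ≤ 6
Only (D) is consistent with the DFA.
(D) ((0|1)(0|1))*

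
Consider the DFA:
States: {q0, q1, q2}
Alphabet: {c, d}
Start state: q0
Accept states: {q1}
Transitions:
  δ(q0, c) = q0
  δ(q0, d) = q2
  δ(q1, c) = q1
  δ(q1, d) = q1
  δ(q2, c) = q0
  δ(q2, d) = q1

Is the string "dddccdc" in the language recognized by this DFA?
Processing string "dddccdc":
  q0 --d--> q2
  q2 --d--> q1
  q1 --d--> q1
  q1 --c--> q1
  q1 --c--> q1
  q1 --d--> q1
  q1 --c--> q1
Final state: q1
Accept states: {q1}
Yes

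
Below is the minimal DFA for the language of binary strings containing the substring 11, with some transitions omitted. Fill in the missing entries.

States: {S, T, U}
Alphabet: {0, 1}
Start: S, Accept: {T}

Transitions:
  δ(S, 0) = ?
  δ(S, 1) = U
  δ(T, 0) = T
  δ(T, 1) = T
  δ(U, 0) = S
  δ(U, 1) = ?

From the language and accept set, identify what each state tracks — S: no progress toward 11; T: substring 11 seen; U: one trailing 1.
Each missing δ(q, a) is the state matching the new tracked value after reading a.
δ(S, 0) = S; δ(U, 1) = T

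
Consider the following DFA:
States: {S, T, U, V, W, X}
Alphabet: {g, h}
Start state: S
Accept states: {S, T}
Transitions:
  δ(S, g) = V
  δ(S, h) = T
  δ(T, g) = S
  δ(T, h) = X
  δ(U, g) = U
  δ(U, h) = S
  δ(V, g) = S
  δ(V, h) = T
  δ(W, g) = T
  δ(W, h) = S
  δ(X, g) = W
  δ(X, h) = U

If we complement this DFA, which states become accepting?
Complement accept states = All states \ Original accept states
= {S, T, U, V, W, X} \ {S, T}
{U, V, W, X}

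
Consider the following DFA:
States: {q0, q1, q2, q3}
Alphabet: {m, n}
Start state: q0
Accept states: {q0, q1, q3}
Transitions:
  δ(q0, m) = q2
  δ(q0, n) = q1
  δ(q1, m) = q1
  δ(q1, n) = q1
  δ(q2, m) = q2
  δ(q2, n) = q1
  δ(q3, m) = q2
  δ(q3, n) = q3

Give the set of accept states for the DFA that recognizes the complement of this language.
Complement accept states = All states \ Original accept states
= {q0, q1, q2, q3} \ {q0, q1, q3}
{q2}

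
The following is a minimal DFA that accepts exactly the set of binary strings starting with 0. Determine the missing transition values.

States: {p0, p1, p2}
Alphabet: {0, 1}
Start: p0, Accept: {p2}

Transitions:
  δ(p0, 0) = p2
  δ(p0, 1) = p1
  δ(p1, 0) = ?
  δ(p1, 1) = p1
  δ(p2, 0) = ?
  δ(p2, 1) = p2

From the language and accept set, identify what each state tracks — p0: no input read; p1: started with 1 (dead); p2: started with 0.
Each missing δ(q, a) is the state matching the new tracked value after reading a.
δ(p1, 0) = p1; δ(p2, 0) = p2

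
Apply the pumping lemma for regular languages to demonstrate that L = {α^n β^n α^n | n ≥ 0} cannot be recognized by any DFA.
Assume L is regular with pumping length p. Idea: pumping the first α-block unbalances it against the other two.
Choose s = α^p β^p α^p ∈ L (|s| = 3p ≥ p). By the pumping lemma, s = xyz with |xy| ≤ p, |y| > 0, so y = α^k with k ≥ 1, inside the first α-block. Then xy²z = α^(p+k) β^p α^p. The first block has length p+k ≠ p, so the three block lengths are no longer equal and xy²z ∉ L.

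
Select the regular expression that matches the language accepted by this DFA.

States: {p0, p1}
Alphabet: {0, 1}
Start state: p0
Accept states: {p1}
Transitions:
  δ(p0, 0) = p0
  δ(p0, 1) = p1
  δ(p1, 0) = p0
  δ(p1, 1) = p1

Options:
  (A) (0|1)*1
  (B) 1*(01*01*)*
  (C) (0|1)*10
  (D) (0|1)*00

Check each option against the DFA on short strings; one disagreement eliminates an option:
  (A) (0|1)*1: agrees with the DFA on every string of length ≤ 6
  (B) 1*(01*01*)*: on ε the DFA stays in p0 and rejects (p0 ∉ Accept), but the regex matches it → eliminate
  (C) (0|1)*10: on '1' the DFA goes p0 → p1 and accepts (p1 ∈ Accept), but the regex does not match it → eliminate
  (D) (0|1)*00: on '1' the DFA goes p0 → p1 and accepts (p1 ∈ Accept), but the regex does not match it → eliminate
Only (A) is consistent with the DFA.
(A) (0|1)*1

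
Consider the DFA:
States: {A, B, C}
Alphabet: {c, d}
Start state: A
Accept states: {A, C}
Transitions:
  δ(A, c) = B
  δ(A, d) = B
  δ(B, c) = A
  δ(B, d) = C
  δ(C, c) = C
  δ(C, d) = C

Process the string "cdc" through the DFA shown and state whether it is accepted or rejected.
Processing string "cdc":
  A --c--> B
  B --d--> C
  C --c--> C
Final state: C
Accept states: {A, C}
Yes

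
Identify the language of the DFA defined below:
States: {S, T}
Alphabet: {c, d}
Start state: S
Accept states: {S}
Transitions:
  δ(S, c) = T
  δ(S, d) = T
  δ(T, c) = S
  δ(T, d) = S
Testing a few strings:
  'cdc' → reject
  'd' → reject
  'ddc' → reject
  'cc' → accept
State roles: S=even length so far; T=odd length so far
All strings over {c,d} of even length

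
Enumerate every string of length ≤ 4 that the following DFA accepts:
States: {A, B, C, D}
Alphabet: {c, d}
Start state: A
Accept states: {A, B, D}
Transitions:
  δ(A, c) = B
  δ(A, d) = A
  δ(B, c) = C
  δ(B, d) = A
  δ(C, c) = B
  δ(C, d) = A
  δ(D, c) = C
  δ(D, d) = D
ε, c, d, cd, dc, dd, ccc, ccd, cdc, cdd, dcd, ddc, ddd, cccd, ccdc, ccdd, cdcd, cddc, cddd, dccc, dccd, dcdc, dcdd, ddcd, dddc, dddd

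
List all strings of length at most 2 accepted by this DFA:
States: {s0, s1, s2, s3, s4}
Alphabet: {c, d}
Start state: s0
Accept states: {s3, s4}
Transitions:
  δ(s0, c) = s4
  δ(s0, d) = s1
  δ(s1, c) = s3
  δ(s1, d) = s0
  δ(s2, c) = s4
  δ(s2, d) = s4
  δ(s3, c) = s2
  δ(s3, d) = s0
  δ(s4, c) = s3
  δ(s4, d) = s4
c, cc, cd, dc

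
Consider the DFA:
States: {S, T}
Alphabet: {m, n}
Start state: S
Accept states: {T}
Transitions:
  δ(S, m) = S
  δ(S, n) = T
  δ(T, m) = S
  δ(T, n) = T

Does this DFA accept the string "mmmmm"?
Processing string "mmmmm":
  S --m--> S
  S --m--> S
  S --m--> S
  S --m--> S
  S --m--> S
Final state: S
Accept states: {T}
No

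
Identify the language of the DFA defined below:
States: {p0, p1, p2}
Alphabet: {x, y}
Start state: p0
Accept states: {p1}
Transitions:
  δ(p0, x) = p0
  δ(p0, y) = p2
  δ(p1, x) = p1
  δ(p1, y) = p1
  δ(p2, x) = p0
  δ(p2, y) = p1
Testing a few strings:
  'yyxy' → accept
  'yyyy' → accept
  'xx' → reject
  'yxxy' → reject
State roles: p0=no progress toward yy; p1=substring yy seen; p2=one trailing y
All strings over {x,y} containing the substring yy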